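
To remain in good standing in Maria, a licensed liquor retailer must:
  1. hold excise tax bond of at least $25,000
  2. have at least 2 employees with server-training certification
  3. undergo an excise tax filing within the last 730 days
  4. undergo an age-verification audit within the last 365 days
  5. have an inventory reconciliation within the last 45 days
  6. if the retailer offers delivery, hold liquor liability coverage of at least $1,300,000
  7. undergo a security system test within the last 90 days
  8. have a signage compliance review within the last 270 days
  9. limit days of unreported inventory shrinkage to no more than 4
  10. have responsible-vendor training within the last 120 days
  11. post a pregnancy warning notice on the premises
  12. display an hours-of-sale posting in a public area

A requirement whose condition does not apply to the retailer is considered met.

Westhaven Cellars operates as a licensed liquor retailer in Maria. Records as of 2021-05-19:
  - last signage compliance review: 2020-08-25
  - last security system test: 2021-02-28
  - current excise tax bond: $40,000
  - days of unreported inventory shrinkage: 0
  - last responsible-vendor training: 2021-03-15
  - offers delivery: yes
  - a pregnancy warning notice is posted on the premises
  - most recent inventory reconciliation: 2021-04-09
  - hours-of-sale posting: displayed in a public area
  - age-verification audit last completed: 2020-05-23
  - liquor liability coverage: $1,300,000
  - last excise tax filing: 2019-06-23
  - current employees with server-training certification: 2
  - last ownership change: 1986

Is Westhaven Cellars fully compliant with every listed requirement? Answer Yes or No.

1. excise tax bond $40,000 ≥ $25,000 → met
2. employees with server-training certification 2 ≥ 2 → met
3. excise tax filing 696 days ago vs limit 730 → met
4. age-verification audit 361 days ago vs limit 365 → met
5. inventory reconciliation 40 days ago vs limit 45 → met
6. condition 'offers delivery' holds; liquor liability coverage $1,300,000 ≥ $1,300,000 → met
7. security system test 80 days ago vs limit 90 → met
8. signage compliance review 267 days ago vs limit 270 → met
9. days of unreported inventory shrinkage 0 ≤ 4 → met
10. responsible-vendor training 65 days ago vs limit 120 → met
11. pregnancy warning notice present → met
12. hours-of-sale posting present → met
All met.

Yes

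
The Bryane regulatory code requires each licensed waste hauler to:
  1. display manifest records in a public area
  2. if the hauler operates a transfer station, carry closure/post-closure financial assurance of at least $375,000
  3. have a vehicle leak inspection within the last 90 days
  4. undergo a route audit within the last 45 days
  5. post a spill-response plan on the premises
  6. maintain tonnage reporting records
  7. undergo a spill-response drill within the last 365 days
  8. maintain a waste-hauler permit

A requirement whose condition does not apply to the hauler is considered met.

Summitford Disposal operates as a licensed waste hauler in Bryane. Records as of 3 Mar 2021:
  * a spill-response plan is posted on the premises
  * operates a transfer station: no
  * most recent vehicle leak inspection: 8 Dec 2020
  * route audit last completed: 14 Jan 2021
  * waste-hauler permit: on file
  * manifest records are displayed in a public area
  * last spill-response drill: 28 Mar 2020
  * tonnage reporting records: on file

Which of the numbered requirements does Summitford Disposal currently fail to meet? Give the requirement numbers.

4

1. manifest records present → met
2. condition 'operates a transfer station' does not hold → requirement n/a → met
3. vehicle leak inspection 85 days ago vs limit 90 → met
4. route audit 48 days ago vs limit 45 → not met
5. spill-response plan present → met
6. tonnage reporting records present → met
7. spill-response drill 340 days ago vs limit 365 → met
8. waste-hauler permit present → met
Not met: 4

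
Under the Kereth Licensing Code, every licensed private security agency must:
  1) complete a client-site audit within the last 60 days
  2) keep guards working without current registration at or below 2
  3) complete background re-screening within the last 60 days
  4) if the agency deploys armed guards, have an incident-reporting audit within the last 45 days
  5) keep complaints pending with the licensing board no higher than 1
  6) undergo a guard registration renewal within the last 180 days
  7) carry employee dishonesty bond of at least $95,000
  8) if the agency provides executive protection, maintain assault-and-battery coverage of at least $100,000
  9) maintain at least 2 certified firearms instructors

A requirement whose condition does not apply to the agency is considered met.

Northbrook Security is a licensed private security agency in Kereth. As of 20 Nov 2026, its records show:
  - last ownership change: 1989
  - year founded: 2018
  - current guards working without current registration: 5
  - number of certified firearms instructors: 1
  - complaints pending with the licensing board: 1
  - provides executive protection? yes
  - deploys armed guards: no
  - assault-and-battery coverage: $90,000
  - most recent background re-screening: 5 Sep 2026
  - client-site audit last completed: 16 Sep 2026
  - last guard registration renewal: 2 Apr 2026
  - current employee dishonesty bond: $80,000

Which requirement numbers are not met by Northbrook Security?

1. client-site audit 65 days ago vs limit 60 → not met
2. guards working without current registration 5 > 2 → not met
3. background re-screening 76 days ago vs limit 60 → not met
4. condition 'deploys armed guards' does not hold → requirement n/a → met
5. complaints pending with the licensing board 1 ≤ 1 → met
6. guard registration renewal 232 days ago vs limit 180 → not met
7. employee dishonesty bond $80,000 < $95,000 → not met
8. condition 'provides executive protection' holds; assault-and-battery coverage $90,000 < $100,000 → not met
9. certified firearms instructors 1 < 2 → not met
Not met: 1, 2, 3, 6, 7, 8, 9

1, 2, 3, 6, 7, 8, 9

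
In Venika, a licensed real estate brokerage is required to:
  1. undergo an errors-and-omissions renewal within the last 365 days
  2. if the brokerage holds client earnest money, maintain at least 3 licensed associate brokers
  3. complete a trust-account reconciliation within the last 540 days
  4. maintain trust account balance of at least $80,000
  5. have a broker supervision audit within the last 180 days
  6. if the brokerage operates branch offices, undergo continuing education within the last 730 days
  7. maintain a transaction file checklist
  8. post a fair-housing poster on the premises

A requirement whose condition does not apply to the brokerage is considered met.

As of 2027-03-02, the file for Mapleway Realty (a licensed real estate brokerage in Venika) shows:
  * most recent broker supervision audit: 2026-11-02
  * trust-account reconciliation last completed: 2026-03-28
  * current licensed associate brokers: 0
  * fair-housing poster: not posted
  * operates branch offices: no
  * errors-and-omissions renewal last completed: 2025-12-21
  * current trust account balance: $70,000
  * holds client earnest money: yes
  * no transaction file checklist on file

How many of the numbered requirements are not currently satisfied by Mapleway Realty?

1. errors-and-omissions renewal 436 days ago vs limit 365 → not met
2. condition 'holds client earnest money' holds; licensed associate brokers 0 < 3 → not met
3. trust-account reconciliation 339 days ago vs limit 540 → met
4. trust account balance $70,000 < $80,000 → not met
5. broker supervision audit 120 days ago vs limit 180 → met
6. condition 'operates branch offices' does not hold → requirement n/a → met
7. transaction file checklist absent → not met
8. fair-housing poster absent → not met
Not met: 5 of 8

5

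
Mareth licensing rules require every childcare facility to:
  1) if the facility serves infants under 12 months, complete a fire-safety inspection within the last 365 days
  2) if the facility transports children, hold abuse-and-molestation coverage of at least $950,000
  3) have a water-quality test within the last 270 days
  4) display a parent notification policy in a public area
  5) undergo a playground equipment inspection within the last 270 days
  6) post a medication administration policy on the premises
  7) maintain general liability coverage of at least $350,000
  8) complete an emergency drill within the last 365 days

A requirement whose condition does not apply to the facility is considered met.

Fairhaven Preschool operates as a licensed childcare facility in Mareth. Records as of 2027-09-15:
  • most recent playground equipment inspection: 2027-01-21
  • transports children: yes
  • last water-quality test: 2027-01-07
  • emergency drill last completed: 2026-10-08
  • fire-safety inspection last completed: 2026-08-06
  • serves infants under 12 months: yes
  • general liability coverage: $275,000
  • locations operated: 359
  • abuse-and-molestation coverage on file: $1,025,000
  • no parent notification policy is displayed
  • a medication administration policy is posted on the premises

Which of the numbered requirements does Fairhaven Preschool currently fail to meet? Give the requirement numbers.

1. condition 'serves infants under 12 months' holds; fire-safety inspection 405 days ago vs limit 365 → not met
2. condition 'transports children' holds; abuse-and-molestation coverage $1,025,000 ≥ $950,000 → met
3. water-quality test 251 days ago vs limit 270 → met
4. parent notification policy absent → not met
5. playground equipment inspection 237 days ago vs limit 270 → met
6. medication administration policy present → met
7. general liability coverage $275,000 < $350,000 → not met
8. emergency drill 342 days ago vs limit 365 → met
Not met: 1, 4, 7

1, 4, 7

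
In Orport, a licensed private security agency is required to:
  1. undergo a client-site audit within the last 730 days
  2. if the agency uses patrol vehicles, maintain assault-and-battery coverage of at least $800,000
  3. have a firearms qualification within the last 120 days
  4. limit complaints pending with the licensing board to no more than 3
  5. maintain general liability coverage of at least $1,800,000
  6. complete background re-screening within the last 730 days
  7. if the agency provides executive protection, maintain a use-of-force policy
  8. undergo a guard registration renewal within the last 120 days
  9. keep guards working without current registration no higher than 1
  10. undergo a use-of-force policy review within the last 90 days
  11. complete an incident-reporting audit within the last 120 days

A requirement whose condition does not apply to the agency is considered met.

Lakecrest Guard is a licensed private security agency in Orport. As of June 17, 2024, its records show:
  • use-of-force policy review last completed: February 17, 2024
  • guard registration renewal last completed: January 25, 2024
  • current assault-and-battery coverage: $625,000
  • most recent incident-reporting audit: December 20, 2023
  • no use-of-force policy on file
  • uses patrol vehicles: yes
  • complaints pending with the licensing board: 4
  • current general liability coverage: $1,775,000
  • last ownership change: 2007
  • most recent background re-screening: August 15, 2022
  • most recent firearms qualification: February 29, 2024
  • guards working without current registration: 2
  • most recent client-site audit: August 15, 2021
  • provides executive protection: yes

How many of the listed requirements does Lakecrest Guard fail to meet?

9

1. client-site audit 1037 days ago vs limit 730 → not met
2. condition 'uses patrol vehicles' holds; assault-and-battery coverage $625,000 < $800,000 → not met
3. firearms qualification 109 days ago vs limit 120 → met
4. complaints pending with the licensing board 4 > 3 → not met
5. general liability coverage $1,775,000 < $1,800,000 → not met
6. background re-screening 672 days ago vs limit 730 → met
7. condition 'provides executive protection' holds; use-of-force policy absent → not met
8. guard registration renewal 144 days ago vs limit 120 → not met
9. guards working without current registration 2 > 1 → not met
10. use-of-force policy review 121 days ago vs limit 90 → not met
11. incident-reporting audit 180 days ago vs limit 120 → not met
Not met: 9 of 11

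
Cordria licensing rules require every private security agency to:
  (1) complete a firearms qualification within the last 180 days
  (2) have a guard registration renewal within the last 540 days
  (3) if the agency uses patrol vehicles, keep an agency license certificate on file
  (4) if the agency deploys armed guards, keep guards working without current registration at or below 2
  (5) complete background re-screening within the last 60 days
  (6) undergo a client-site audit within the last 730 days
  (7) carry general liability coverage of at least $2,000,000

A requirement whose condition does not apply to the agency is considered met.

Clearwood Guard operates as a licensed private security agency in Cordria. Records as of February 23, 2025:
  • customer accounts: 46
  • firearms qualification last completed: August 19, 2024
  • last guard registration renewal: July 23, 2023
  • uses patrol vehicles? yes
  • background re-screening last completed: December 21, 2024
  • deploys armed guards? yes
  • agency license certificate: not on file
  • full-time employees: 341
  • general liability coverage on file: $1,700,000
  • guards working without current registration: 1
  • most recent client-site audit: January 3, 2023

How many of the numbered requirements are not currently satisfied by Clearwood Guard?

1. firearms qualification 188 days ago vs limit 180 → not met
2. guard registration renewal 581 days ago vs limit 540 → not met
3. condition 'uses patrol vehicles' holds; agency license certificate absent → not met
4. condition 'deploys armed guards' holds; guards working without current registration 1 ≤ 2 → met
5. background re-screening 64 days ago vs limit 60 → not met
6. client-site audit 782 days ago vs limit 730 → not met
7. general liability coverage $1,700,000 < $2,000,000 → not met
Not met: 6 of 7

6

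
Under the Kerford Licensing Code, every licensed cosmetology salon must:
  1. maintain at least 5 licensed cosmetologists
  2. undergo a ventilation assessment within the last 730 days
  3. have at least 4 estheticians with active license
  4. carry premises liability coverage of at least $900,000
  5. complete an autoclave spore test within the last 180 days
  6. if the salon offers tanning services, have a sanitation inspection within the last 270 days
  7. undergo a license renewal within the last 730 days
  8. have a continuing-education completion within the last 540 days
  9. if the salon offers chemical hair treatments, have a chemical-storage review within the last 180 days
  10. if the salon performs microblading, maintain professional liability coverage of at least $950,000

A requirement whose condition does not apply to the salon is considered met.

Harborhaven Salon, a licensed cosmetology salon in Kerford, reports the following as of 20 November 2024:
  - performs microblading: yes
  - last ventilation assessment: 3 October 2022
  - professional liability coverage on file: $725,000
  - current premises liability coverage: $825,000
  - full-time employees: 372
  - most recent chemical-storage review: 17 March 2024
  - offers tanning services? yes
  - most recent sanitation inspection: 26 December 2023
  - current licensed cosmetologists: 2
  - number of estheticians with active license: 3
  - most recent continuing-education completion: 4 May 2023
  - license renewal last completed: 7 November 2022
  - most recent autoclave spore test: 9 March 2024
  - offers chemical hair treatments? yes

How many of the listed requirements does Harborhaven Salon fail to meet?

1. licensed cosmetologists 2 < 5 → not met
2. ventilation assessment 779 days ago vs limit 730 → not met
3. estheticians with active license 3 < 4 → not met
4. premises liability coverage $825,000 < $900,000 → not met
5. autoclave spore test 256 days ago vs limit 180 → not met
6. condition 'offers tanning services' holds; sanitation inspection 330 days ago vs limit 270 → not met
7. license renewal 744 days ago vs limit 730 → not met
8. continuing-education completion 566 days ago vs limit 540 → not met
9. condition 'offers chemical hair treatments' holds; chemical-storage review 248 days ago vs limit 180 → not met
10. condition 'performs microblading' holds; professional liability coverage $725,000 < $950,000 → not met
Not met: 10 of 10

10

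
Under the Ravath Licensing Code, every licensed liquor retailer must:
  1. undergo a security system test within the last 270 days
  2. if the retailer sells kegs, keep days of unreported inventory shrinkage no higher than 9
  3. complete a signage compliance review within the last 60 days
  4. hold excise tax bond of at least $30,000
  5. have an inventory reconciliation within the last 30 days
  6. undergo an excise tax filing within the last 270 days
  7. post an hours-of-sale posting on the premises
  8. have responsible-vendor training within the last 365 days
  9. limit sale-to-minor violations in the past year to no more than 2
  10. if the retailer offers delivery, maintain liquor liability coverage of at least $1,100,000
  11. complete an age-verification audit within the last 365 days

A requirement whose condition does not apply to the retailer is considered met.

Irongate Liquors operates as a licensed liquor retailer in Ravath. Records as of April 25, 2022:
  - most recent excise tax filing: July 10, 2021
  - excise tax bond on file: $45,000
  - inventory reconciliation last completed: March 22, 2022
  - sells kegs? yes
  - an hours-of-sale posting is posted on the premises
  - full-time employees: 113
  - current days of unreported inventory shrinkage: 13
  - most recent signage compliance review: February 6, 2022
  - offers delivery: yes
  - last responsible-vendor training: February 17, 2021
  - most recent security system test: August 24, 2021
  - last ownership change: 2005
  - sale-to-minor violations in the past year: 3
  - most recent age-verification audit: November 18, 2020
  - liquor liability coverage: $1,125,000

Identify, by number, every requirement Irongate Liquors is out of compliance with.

2, 3, 5, 6, 8, 9, 11

1. security system test 244 days ago vs limit 270 → met
2. condition 'sells kegs' holds; days of unreported inventory shrinkage 13 > 9 → not met
3. signage compliance review 78 days ago vs limit 60 → not met
4. excise tax bond $45,000 ≥ $30,000 → met
5. inventory reconciliation 34 days ago vs limit 30 → not met
6. excise tax filing 289 days ago vs limit 270 → not met
7. hours-of-sale posting present → met
8. responsible-vendor training 432 days ago vs limit 365 → not met
9. sale-to-minor violations in the past year 3 > 2 → not met
10. condition 'offers delivery' holds; liquor liability coverage $1,125,000 ≥ $1,100,000 → met
11. age-verification audit 523 days ago vs limit 365 → not met
Not met: 2, 3, 5, 6, 8, 9, 11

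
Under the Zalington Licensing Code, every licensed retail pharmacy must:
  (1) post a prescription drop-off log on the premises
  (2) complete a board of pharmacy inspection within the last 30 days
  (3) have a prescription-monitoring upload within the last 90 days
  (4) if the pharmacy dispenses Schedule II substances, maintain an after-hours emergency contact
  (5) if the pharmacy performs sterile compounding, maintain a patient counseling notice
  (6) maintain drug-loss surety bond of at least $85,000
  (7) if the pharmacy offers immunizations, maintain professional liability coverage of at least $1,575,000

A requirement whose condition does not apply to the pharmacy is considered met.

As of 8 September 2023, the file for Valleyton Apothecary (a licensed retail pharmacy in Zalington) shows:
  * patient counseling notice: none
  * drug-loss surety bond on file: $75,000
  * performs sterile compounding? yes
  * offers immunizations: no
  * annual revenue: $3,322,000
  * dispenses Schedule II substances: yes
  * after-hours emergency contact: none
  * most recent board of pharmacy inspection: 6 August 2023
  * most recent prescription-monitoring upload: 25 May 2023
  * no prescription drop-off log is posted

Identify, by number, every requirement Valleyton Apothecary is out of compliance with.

1, 2, 3, 4, 5, 6

1. prescription drop-off log absent → not met
2. board of pharmacy inspection 33 days ago vs limit 30 → not met
3. prescription-monitoring upload 106 days ago vs limit 90 → not met
4. condition 'dispenses Schedule II substances' holds; after-hours emergency contact absent → not met
5. condition 'performs sterile compounding' holds; patient counseling notice absent → not met
6. drug-loss surety bond $75,000 < $85,000 → not met
7. condition 'offers immunizations' does not hold → requirement n/a → met
Not met: 1, 2, 3, 4, 5, 6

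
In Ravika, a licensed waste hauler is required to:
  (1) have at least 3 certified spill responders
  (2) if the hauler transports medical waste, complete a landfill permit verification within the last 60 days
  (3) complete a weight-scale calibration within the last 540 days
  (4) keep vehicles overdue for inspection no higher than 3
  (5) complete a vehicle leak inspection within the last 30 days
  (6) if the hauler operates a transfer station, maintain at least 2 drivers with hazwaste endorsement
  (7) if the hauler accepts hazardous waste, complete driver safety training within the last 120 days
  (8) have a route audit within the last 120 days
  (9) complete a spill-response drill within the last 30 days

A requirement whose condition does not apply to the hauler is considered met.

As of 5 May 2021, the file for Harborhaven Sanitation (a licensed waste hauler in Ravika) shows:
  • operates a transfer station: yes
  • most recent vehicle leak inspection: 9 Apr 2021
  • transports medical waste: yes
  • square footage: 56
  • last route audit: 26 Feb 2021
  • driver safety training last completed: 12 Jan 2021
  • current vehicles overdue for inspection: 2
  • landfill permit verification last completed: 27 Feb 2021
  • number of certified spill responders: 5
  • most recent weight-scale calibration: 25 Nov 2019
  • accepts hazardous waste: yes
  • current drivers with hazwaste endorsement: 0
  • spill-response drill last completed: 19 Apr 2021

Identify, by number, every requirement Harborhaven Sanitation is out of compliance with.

2, 6

1. certified spill responders 5 ≥ 3 → met
2. condition 'transports medical waste' holds; landfill permit verification 67 days ago vs limit 60 → not met
3. weight-scale calibration 527 days ago vs limit 540 → met
4. vehicles overdue for inspection 2 ≤ 3 → met
5. vehicle leak inspection 26 days ago vs limit 30 → met
6. condition 'operates a transfer station' holds; drivers with hazwaste endorsement 0 < 2 → not met
7. condition 'accepts hazardous waste' holds; driver safety training 113 days ago vs limit 120 → met
8. route audit 68 days ago vs limit 120 → met
9. spill-response drill 16 days ago vs limit 30 → met
Not met: 2, 6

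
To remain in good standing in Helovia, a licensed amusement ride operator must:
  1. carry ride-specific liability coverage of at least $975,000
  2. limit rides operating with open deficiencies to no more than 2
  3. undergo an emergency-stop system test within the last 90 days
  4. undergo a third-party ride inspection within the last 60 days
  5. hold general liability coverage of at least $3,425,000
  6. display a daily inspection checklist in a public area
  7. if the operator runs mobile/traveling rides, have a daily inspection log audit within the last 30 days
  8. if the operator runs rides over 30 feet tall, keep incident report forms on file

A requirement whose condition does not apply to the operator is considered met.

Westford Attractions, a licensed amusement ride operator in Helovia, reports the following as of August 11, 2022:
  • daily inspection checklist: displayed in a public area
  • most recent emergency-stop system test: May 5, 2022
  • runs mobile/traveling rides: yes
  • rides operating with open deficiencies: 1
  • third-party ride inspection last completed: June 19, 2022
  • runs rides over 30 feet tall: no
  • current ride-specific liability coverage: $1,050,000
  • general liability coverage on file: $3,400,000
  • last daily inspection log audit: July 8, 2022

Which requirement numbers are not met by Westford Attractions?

1. ride-specific liability coverage $1,050,000 ≥ $975,000 → met
2. rides operating with open deficiencies 1 ≤ 2 → met
3. emergency-stop system test 98 days ago vs limit 90 → not met
4. third-party ride inspection 53 days ago vs limit 60 → met
5. general liability coverage $3,400,000 < $3,425,000 → not met
6. daily inspection checklist present → met
7. condition 'runs mobile/traveling rides' holds; daily inspection log audit 34 days ago vs limit 30 → not met
8. condition 'runs rides over 30 feet tall' does not hold → requirement n/a → met
Not met: 3, 5, 7

3, 5, 7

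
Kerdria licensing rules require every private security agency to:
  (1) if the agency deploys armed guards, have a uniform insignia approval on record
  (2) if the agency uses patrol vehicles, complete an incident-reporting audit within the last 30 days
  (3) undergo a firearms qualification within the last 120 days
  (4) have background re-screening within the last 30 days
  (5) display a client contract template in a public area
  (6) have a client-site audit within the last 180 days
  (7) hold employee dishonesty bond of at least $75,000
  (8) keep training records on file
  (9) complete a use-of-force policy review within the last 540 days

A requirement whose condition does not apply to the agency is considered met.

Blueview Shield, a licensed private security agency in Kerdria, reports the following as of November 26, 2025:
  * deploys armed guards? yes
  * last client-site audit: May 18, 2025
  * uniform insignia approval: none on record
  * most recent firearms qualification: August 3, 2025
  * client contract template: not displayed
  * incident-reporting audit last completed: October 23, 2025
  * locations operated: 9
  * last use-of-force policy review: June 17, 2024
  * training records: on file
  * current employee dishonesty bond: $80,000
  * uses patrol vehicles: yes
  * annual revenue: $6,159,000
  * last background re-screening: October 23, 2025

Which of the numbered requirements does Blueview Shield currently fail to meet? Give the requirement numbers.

1. condition 'deploys armed guards' holds; uniform insignia approval absent → not met
2. condition 'uses patrol vehicles' holds; incident-reporting audit 34 days ago vs limit 30 → not met
3. firearms qualification 115 days ago vs limit 120 → met
4. background re-screening 34 days ago vs limit 30 → not met
5. client contract template absent → not met
6. client-site audit 192 days ago vs limit 180 → not met
7. employee dishonesty bond $80,000 ≥ $75,000 → met
8. training records present → met
9. use-of-force policy review 527 days ago vs limit 540 → met
Not met: 1, 2, 4, 5, 6

1, 2, 4, 5, 6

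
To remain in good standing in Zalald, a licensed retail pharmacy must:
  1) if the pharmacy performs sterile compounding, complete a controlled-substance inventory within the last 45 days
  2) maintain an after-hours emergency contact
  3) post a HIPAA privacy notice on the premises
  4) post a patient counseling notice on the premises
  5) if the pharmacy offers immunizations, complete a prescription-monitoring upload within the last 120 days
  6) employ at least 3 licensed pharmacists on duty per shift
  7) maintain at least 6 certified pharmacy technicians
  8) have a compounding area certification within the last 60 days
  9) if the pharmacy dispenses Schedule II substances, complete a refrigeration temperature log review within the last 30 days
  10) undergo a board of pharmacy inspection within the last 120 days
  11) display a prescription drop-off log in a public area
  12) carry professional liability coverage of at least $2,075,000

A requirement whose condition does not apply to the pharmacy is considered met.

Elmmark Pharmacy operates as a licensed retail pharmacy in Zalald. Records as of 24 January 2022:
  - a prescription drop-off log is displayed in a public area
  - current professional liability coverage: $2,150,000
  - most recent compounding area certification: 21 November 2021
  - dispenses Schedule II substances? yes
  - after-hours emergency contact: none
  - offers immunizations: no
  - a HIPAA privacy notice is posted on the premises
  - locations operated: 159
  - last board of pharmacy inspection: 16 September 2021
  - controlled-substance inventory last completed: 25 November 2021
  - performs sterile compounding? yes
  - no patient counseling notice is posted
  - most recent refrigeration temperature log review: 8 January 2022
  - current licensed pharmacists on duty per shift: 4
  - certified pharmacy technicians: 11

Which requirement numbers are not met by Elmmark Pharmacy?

1, 2, 4, 8, 10

1. condition 'performs sterile compounding' holds; controlled-substance inventory 60 days ago vs limit 45 → not met
2. after-hours emergency contact absent → not met
3. HIPAA privacy notice present → met
4. patient counseling notice absent → not met
5. condition 'offers immunizations' does not hold → requirement n/a → met
6. licensed pharmacists on duty per shift 4 ≥ 3 → met
7. certified pharmacy technicians 11 ≥ 6 → met
8. compounding area certification 64 days ago vs limit 60 → not met
9. condition 'dispenses Schedule II substances' holds; refrigeration temperature log review 16 days ago vs limit 30 → met
10. board of pharmacy inspection 130 days ago vs limit 120 → not met
11. prescription drop-off log present → met
12. professional liability coverage $2,150,000 ≥ $2,075,000 → met
Not met: 1, 2, 4, 8, 10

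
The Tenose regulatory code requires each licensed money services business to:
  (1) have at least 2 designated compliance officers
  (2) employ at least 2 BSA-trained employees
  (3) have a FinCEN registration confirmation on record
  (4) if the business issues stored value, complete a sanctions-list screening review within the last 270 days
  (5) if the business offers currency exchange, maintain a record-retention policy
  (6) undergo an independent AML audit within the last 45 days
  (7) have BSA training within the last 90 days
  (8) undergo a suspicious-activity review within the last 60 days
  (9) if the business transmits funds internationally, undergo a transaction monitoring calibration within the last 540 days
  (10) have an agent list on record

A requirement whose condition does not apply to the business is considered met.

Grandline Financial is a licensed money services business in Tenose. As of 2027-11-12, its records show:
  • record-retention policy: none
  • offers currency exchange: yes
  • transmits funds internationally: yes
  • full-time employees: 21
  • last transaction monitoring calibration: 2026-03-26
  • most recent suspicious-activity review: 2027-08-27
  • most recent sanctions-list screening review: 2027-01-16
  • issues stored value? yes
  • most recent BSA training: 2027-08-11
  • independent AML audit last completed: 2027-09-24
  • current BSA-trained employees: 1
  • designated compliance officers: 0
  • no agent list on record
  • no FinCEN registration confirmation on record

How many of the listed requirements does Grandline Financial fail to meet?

10

1. designated compliance officers 0 < 2 → not met
2. BSA-trained employees 1 < 2 → not met
3. FinCEN registration confirmation absent → not met
4. condition 'issues stored value' holds; sanctions-list screening review 300 days ago vs limit 270 → not met
5. condition 'offers currency exchange' holds; record-retention policy absent → not met
6. independent AML audit 49 days ago vs limit 45 → not met
7. BSA training 93 days ago vs limit 90 → not met
8. suspicious-activity review 77 days ago vs limit 60 → not met
9. condition 'transmits funds internationally' holds; transaction monitoring calibration 596 days ago vs limit 540 → not met
10. agent list absent → not met
Not met: 10 of 10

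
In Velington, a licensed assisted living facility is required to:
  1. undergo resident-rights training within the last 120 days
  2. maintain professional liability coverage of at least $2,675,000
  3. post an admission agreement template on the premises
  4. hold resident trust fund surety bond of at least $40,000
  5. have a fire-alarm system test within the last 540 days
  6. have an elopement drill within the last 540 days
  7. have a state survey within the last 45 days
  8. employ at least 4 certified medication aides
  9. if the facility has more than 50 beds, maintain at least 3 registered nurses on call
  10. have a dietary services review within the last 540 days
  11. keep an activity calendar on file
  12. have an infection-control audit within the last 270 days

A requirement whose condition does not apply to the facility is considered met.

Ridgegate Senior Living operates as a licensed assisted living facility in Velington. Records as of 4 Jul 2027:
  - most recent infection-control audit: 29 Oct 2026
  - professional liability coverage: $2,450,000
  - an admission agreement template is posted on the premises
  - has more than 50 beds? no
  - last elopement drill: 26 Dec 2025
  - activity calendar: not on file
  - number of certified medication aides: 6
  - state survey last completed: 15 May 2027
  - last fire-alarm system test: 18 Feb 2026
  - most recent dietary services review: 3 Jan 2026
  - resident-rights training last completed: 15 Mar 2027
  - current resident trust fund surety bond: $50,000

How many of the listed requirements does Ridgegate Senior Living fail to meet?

1. resident-rights training 111 days ago vs limit 120 → met
2. professional liability coverage $2,450,000 < $2,675,000 → not met
3. admission agreement template present → met
4. resident trust fund surety bond $50,000 ≥ $40,000 → met
5. fire-alarm system test 501 days ago vs limit 540 → met
6. elopement drill 555 days ago vs limit 540 → not met
7. state survey 50 days ago vs limit 45 → not met
8. certified medication aides 6 ≥ 4 → met
9. condition 'has more than 50 beds' does not hold → requirement n/a → met
10. dietary services review 547 days ago vs limit 540 → not met
11. activity calendar absent → not met
12. infection-control audit 248 days ago vs limit 270 → met
Not met: 5 of 12

5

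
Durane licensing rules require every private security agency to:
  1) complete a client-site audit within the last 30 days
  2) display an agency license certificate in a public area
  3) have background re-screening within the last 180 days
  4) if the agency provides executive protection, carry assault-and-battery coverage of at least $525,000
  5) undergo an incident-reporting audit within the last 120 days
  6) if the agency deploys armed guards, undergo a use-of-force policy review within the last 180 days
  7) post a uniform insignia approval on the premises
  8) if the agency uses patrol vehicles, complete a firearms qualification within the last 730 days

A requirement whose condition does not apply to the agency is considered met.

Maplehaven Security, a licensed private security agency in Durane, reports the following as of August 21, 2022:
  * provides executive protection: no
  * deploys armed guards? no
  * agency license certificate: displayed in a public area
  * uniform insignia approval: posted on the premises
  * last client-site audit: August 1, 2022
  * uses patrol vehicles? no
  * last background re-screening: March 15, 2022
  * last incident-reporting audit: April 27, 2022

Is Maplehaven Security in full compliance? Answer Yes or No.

1. client-site audit 20 days ago vs limit 30 → met
2. agency license certificate present → met
3. background re-screening 159 days ago vs limit 180 → met
4. condition 'provides executive protection' does not hold → requirement n/a → met
5. incident-reporting audit 116 days ago vs limit 120 → met
6. condition 'deploys armed guards' does not hold → requirement n/a → met
7. uniform insignia approval present → met
8. condition 'uses patrol vehicles' does not hold → requirement n/a → met
All met.

Yes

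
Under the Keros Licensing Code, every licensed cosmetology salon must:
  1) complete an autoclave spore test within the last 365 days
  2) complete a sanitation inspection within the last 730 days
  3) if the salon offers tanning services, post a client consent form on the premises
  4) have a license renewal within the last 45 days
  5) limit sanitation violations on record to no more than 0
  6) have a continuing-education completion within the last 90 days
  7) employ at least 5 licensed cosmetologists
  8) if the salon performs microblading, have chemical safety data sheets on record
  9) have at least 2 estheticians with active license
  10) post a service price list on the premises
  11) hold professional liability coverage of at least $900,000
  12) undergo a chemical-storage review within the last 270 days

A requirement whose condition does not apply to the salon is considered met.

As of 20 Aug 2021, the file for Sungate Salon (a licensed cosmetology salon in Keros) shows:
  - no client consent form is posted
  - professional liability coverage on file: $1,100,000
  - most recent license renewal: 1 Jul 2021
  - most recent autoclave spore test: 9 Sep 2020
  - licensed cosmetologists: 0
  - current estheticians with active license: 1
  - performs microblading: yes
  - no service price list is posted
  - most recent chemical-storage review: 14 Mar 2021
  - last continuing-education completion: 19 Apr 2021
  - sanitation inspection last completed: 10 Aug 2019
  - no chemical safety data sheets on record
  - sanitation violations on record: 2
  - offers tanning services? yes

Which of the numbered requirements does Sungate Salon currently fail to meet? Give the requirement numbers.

2, 3, 4, 5, 6, 7, 8, 9, 10

1. autoclave spore test 345 days ago vs limit 365 → met
2. sanitation inspection 741 days ago vs limit 730 → not met
3. condition 'offers tanning services' holds; client consent form absent → not met
4. license renewal 50 days ago vs limit 45 → not met
5. sanitation violations on record 2 > 0 → not met
6. continuing-education completion 123 days ago vs limit 90 → not met
7. licensed cosmetologists 0 < 5 → not met
8. condition 'performs microblading' holds; chemical safety data sheets absent → not met
9. estheticians with active license 1 < 2 → not met
10. service price list absent → not met
11. professional liability coverage $1,100,000 ≥ $900,000 → met
12. chemical-storage review 159 days ago vs limit 270 → met
Not met: 2, 3, 4, 5, 6, 7, 8, 9, 10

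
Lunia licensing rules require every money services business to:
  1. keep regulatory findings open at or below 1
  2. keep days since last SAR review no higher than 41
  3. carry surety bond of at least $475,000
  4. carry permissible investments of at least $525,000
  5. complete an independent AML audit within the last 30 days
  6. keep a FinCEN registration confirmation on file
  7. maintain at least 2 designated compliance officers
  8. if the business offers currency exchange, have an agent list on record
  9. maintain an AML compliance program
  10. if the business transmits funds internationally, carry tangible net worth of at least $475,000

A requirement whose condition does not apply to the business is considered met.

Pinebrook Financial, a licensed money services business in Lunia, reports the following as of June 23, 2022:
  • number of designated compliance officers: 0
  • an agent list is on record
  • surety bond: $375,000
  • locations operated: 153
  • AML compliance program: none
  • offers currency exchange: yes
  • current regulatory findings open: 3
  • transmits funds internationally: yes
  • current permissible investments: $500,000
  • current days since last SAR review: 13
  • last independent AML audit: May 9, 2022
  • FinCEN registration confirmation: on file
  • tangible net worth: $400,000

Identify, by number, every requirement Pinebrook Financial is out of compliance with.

1. regulatory findings open 3 > 1 → not met
2. days since last SAR review 13 ≤ 41 → met
3. surety bond $375,000 < $475,000 → not met
4. permissible investments $500,000 < $525,000 → not met
5. independent AML audit 45 days ago vs limit 30 → not met
6. FinCEN registration confirmation present → met
7. designated compliance officers 0 < 2 → not met
8. condition 'offers currency exchange' holds; agent list present → met
9. AML compliance program absent → not met
10. condition 'transmits funds internationally' holds; tangible net worth $400,000 < $475,000 → not met
Not met: 1, 3, 4, 5, 7, 9, 10

1, 3, 4, 5, 7, 9, 10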